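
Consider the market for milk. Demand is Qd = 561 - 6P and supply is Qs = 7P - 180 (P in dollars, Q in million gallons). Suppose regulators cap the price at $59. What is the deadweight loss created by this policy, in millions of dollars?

Setting quantity demanded equal to quantity supplied, 561 - 6P = 7P - 180, gives P* = 57 and Q* = 219.
The ceiling of 59 is above the equilibrium price 57, so it is not binding; the market clears at P* = 57, Q* = 219.
Since the control does not bind, no trades are prevented and deadweight loss is zero.

0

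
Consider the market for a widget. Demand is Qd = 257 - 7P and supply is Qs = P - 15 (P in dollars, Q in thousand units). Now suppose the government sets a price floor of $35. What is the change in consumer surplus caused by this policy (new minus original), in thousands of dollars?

-15.5

In a free market, 257 - 7P = P - 15 gives the equilibrium P* = 34, Q* = 19.
Because the floor (35) lies above the market-clearing price, it is binding.
At P = 35: Qd = 257 - 7·35 = 12 and Qs = 35 - 15 = 20.
Consumer surplus without the control is ½ · (257/7 - 34) · 19 = 361/14.
With the floor, consumers buy 12 units at 35, so CS = ½ · (257/7 - 35) · 12 = 72/7.
Change in consumer surplus = 72/7 - 361/14 = -15.5.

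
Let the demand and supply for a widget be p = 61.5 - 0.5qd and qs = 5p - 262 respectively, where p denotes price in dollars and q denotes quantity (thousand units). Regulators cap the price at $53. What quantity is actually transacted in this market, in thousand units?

Rearranging demand gives qd = 123 - 2p. In a free market, 123 - 2p = 5p - 262 gives the equilibrium p* = 55, q* = 13.
Since 53 < 55, the ceiling is binding.
At p = 53: qd = 123 - 2·53 = 17 and qs = 5·53 - 262 = 3.
The quantity actually transacted is the short side, supply: 3.

3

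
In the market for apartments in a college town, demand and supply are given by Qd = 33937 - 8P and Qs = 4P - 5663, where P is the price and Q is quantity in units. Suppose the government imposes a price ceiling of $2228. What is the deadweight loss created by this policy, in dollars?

Without the control the market clears where 33937 - 8P = 4P - 5663, i.e. P* = 3300 and Q* = 7537.
The ceiling of 2228 is below the equilibrium price 3300, so it binds.
At P = 2228: Qd = 33937 - 8·2228 = 16113 and Qs = 4·2228 - 5663 = 3249.
Quantity traded falls to 3249. At Q = 3249 the demand price is (33937 - 3249)/8 = 3836 and the supply price is (5663 + 3249)/4 = 2228.
Deadweight loss = ½ · (3836 - 2228) · (7537 - 3249) = ½ · 1608 · 4288 = 3447552.

3447552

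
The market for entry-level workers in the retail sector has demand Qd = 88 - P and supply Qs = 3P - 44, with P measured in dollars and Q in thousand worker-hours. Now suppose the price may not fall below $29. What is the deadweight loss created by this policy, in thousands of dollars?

In a free market, 88 - P = 3P - 44 gives the equilibrium P* = 33, Q* = 55.
The floor of 29 is below the equilibrium price 33, so it is not binding; the market clears at P* = 33, Q* = 55.
Since the control does not bind, no trades are prevented and deadweight loss is zero.

0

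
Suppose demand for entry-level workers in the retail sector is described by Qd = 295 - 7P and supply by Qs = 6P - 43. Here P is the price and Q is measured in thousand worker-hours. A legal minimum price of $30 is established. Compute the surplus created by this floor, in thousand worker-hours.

52

In a free market, 295 - 7P = 6P - 43 gives the equilibrium P* = 26, Q* = 113.
Because the floor (30) lies above the market-clearing price, it is binding.
At P = 30: Qd = 295 - 7·30 = 85 and Qs = 6·30 - 43 = 137.
Surplus = Qs - Qd = 137 - 85 = 52.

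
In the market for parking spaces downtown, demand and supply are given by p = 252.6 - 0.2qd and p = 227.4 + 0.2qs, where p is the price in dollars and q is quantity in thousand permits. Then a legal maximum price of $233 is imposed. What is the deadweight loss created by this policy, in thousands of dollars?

Rearranging demand gives qd = 1263 - 5p; rearranging supply gives qs = 5p - 1137. In a free market, 1263 - 5p = 5p - 1137 gives the equilibrium p* = 240, q* = 63.
Since 233 < 240, the ceiling is binding.
At p = 233: qd = 1263 - 5·233 = 98 and qs = 5·233 - 1137 = 28.
Quantity traded falls to 28. At q = 28 the demand price is (1263 - 28)/5 = 247 and the supply price is (1137 + 28)/5 = 233.
Deadweight loss = ½ · (247 - 233) · (63 - 28) = ½ · 14 · 35 = 245.

245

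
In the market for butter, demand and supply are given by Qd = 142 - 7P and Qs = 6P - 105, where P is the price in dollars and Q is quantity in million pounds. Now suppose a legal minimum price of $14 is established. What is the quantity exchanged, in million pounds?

9

Without the control the market clears where 142 - 7P = 6P - 105, i.e. P* = 19 and Q* = 9.
The floor of 14 is below the equilibrium price 19, so it is not binding; the market clears at P* = 19, Q* = 9.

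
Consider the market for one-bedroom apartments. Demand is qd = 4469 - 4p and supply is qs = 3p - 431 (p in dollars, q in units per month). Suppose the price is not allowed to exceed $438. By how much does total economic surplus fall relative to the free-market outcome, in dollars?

Without the control the market clears where 4469 - 4p = 3p - 431, i.e. p* = 700 and q* = 1669.
The ceiling of 438 is below the equilibrium price 700, so it binds.
At p = 438: qd = 4469 - 4·438 = 2717 and qs = 3·438 - 431 = 883.
Quantity traded falls to 883. At q = 883 the demand price is (4469 - 883)/4 = 896.5 and the supply price is (431 + 883)/3 = 438.
Deadweight loss = ½ · (896.5 - 438) · (1669 - 883) = ½ · 458.5 · 786 = 180190.5.

180190.5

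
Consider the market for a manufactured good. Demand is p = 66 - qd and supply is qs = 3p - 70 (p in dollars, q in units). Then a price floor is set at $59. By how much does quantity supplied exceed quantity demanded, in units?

100

Rearranging demand gives qd = 66 - p. Without the control the market clears where 66 - p = 3p - 70, i.e. p* = 34 and q* = 32.
Since 59 > 34, the floor is binding.
At p = 59: qd = 66 - 59 = 7 and qs = 3·59 - 70 = 107.
Surplus = qs - qd = 107 - 7 = 100.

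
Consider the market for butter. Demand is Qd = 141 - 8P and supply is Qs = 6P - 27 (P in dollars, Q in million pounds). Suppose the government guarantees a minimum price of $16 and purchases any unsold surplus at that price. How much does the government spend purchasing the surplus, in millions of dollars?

Setting quantity demanded equal to quantity supplied, 141 - 8P = 6P - 27, gives P* = 12 and Q* = 45.
Because the floor (16) lies above the market-clearing price, it is binding.
At P = 16: Qd = 141 - 8·16 = 13 and Qs = 6·16 - 27 = 69.
Surplus = Qs - Qd = 56.
Government expenditure = surplus × support price = 56 × 16 = 896.

896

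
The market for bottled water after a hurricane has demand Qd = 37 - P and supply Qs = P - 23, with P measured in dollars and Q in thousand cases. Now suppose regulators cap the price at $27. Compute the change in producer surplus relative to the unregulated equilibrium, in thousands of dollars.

-16.5

Without the control the market clears where 37 - P = P - 23, i.e. P* = 30 and Q* = 7.
The ceiling of 27 is below the equilibrium price 30, so it binds.
At P = 27: Qd = 37 - 27 = 10 and Qs = 27 - 23 = 4.
Producer surplus without the control is ½ · (30 - 23) · 7 = 24.5.
With the ceiling, producers sell 4 units at 27, so PS = ½ · (27 - 23) · 4 = 8.
Change in producer surplus = 8 - 24.5 = -16.5.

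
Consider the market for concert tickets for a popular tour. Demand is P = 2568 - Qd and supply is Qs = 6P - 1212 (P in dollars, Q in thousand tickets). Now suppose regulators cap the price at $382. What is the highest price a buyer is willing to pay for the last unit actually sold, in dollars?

1488

Rearranging demand gives Qd = 2568 - P. Setting quantity demanded equal to quantity supplied, 2568 - P = 6P - 1212, gives P* = 540 and Q* = 2028.
The ceiling of 382 is below the equilibrium price 540, so it binds.
At P = 382: Qd = 2568 - 382 = 2186 and Qs = 6·382 - 1212 = 1080.
Only 1080 units reach the market. On the demand curve, the marginal buyer's willingness to pay at Q = 1080 is (2568 - 1080) = 1488.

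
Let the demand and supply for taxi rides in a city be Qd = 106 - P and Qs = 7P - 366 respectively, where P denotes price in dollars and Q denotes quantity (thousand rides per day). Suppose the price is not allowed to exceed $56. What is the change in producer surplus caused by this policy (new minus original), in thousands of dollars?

-109.5

Equilibrium: 106 - P = 7P - 366, so 472 = 8P and P* = 59, Q* = 47.
The ceiling of 56 is below the equilibrium price 59, so it binds.
At P = 56: Qd = 106 - 56 = 50 and Qs = 7·56 - 366 = 26.
Producer surplus without the control is ½ · (59 - 366/7) · 47 = 2209/14.
With the ceiling, producers sell 26 units at 56, so PS = ½ · (56 - 366/7) · 26 = 338/7.
Change in producer surplus = 338/7 - 2209/14 = -109.5.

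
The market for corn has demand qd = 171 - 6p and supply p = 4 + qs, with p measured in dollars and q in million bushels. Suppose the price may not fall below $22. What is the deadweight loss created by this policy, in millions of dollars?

0

Rearranging supply gives qs = p - 4. Equilibrium: 171 - 6p = p - 4, so 175 = 7p and p* = 25, q* = 21.
The floor of 22 is below the equilibrium price 25, so it is not binding; the market clears at p* = 25, q* = 21.
Since the control does not bind, no trades are prevented and deadweight loss is zero.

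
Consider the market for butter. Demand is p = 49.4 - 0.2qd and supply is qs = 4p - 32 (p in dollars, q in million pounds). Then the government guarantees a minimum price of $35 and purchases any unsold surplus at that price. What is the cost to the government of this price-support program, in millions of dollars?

1260

Rearranging demand gives qd = 247 - 5p. Equilibrium: 247 - 5p = 4p - 32, so 279 = 9p and p* = 31, q* = 92.
The floor of 35 is above the equilibrium price 31, so it binds.
At p = 35: qd = 247 - 5·35 = 72 and qs = 4·35 - 32 = 108.
Surplus = qs - qd = 36.
Government expenditure = surplus × support price = 36 × 35 = 1260.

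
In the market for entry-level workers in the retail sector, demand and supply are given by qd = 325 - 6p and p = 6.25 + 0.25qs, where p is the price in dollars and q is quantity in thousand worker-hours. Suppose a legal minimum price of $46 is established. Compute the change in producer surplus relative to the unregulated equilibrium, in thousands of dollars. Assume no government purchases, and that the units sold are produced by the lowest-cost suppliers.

-5.5

Rearranging supply gives qs = 4p - 25. Without the control the market clears where 325 - 6p = 4p - 25, i.e. p* = 35 and q* = 115.
The floor of 46 is above the equilibrium price 35, so it binds.
At p = 46: qd = 325 - 6·46 = 49 and qs = 4·46 - 25 = 159.
Producer surplus without the control is ½ · (35 - 6.25) · 115 = 1653.125.
With the floor, 49 units are sold at 46. The supply price at q = 49 is 18.5, so PS = ½ · [(46 - 6.25) + (46 - 18.5)] · 49 = 1647.625.
Change in producer surplus = 1647.625 - 1653.125 = -5.5.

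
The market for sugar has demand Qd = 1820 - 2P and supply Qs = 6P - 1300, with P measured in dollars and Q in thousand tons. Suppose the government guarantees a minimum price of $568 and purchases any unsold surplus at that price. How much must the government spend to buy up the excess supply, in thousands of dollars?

Equilibrium: 1820 - 2P = 6P - 1300, so 3120 = 8P and P* = 390, Q* = 1040.
Because the floor (568) lies above the market-clearing price, it is binding.
At P = 568: Qd = 1820 - 2·568 = 684 and Qs = 6·568 - 1300 = 2108.
Surplus = Qs - Qd = 1424.
Government expenditure = surplus × support price = 1424 × 568 = 808832.

808832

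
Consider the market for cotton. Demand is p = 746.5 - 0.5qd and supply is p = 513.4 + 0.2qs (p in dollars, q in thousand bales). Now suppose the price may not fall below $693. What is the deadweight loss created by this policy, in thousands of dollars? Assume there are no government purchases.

Rearranging demand gives qd = 1493 - 2p; rearranging supply gives qs = 5p - 2567. Without the control the market clears where 1493 - 2p = 5p - 2567, i.e. p* = 580 and q* = 333.
Since 693 > 580, the floor is binding.
At p = 693: qd = 1493 - 2·693 = 107 and qs = 5·693 - 2567 = 898.
Quantity traded falls to 107. At q = 107 the demand price is (1493 - 107)/2 = 693 and the supply price is (2567 + 107)/5 = 534.8.
Deadweight loss = ½ · (693 - 534.8) · (333 - 107) = ½ · 158.2 · 226 = 17876.6.

17876.6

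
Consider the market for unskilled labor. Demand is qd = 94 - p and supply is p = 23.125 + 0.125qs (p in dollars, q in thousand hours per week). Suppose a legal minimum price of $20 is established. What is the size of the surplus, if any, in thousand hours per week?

Rearranging supply gives qs = 8p - 185. Without the control the market clears where 94 - p = 8p - 185, i.e. p* = 31 and q* = 63.
Since 20 is below p* = 31, the floor does not bind and the free-market outcome prevails.
Since the control does not bind, there is no surplus.

0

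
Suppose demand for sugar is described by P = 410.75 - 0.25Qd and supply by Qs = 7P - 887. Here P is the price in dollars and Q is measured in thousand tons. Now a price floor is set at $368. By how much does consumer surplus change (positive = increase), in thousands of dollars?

-61686

Rearranging demand gives Qd = 1643 - 4P. In a free market, 1643 - 4P = 7P - 887 gives the equilibrium P* = 230, Q* = 723.
Since 368 > 230, the floor is binding.
At P = 368: Qd = 1643 - 4·368 = 171 and Qs = 7·368 - 887 = 1689.
Consumer surplus without the control is ½ · (410.75 - 230) · 723 = 65341.125.
With the floor, consumers buy 171 units at 368, so CS = ½ · (410.75 - 368) · 171 = 3655.125.
Change in consumer surplus = 3655.125 - 65341.125 = -61686.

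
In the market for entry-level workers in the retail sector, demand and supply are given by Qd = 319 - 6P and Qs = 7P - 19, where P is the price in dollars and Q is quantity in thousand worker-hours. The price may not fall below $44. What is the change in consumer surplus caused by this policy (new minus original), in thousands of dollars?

Setting quantity demanded equal to quantity supplied, 319 - 6P = 7P - 19, gives P* = 26 and Q* = 163.
Since 44 > 26, the floor is binding.
At P = 44: Qd = 319 - 6·44 = 55 and Qs = 7·44 - 19 = 289.
Consumer surplus without the control is ½ · (319/6 - 26) · 163 = 26569/12.
With the floor, consumers buy 55 units at 44, so CS = ½ · (319/6 - 44) · 55 = 3025/12.
Change in consumer surplus = 3025/12 - 26569/12 = -1962.

-1962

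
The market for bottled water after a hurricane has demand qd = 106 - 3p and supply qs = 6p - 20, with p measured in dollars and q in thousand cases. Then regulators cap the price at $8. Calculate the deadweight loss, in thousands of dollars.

Equilibrium: 106 - 3p = 6p - 20, so 126 = 9p and p* = 14, q* = 64.
Since 8 < 14, the ceiling is binding.
At p = 8: qd = 106 - 3·8 = 82 and qs = 6·8 - 20 = 28.
Quantity traded falls to 28. At q = 28 the demand price is (106 - 28)/3 = 26 and the supply price is (20 + 28)/6 = 8.
Deadweight loss = ½ · (26 - 8) · (64 - 28) = ½ · 18 · 36 = 324.

324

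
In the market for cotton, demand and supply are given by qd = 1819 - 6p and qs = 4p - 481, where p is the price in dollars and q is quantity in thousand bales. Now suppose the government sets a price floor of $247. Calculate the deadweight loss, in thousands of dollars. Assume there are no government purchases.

2167.5

Without the control the market clears where 1819 - 6p = 4p - 481, i.e. p* = 230 and q* = 439.
Since 247 > 230, the floor is binding.
At p = 247: qd = 1819 - 6·247 = 337 and qs = 4·247 - 481 = 507.
Quantity traded falls to 337. At q = 337 the demand price is (1819 - 337)/6 = 247 and the supply price is (481 + 337)/4 = 204.5.
Deadweight loss = ½ · (247 - 204.5) · (439 - 337) = ½ · 42.5 · 102 = 2167.5.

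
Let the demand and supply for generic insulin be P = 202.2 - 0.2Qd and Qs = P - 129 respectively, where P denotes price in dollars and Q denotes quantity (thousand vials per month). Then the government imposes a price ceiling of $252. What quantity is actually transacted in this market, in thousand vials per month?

Rearranging demand gives Qd = 1011 - 5P. Equilibrium: 1011 - 5P = P - 129, so 1140 = 6P and P* = 190, Q* = 61.
Since 252 is above P* = 190, the ceiling does not bind and the free-market outcome prevails.

61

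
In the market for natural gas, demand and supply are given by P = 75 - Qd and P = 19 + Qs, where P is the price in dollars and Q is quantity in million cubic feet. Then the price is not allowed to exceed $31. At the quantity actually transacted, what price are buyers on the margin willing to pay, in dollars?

63

Rearranging demand gives Qd = 75 - P; rearranging supply gives Qs = P - 19. Without the control the market clears where 75 - P = P - 19, i.e. P* = 47 and Q* = 28.
Since 31 < 47, the ceiling is binding.
At P = 31: Qd = 75 - 31 = 44 and Qs = 31 - 19 = 12.
Only 12 units reach the market. On the demand curve, the marginal buyer's willingness to pay at Q = 12 is (75 - 12) = 63.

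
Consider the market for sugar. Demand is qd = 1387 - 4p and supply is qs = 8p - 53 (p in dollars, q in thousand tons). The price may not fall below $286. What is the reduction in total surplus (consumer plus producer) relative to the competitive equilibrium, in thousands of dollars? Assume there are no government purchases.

Equilibrium: 1387 - 4p = 8p - 53, so 1440 = 12p and p* = 120, q* = 907.
Since 286 > 120, the floor is binding.
At p = 286: qd = 1387 - 4·286 = 243 and qs = 8·286 - 53 = 2235.
Quantity traded falls to 243. At q = 243 the demand price is (1387 - 243)/4 = 286 and the supply price is (53 + 243)/8 = 37.
Deadweight loss = ½ · (286 - 37) · (907 - 243) = ½ · 249 · 664 = 82668.

82668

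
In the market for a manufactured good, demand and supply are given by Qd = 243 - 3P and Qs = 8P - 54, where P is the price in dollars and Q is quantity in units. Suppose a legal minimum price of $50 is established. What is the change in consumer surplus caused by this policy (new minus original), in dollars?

In a free market, 243 - 3P = 8P - 54 gives the equilibrium P* = 27, Q* = 162.
The floor of 50 is above the equilibrium price 27, so it binds.
At P = 50: Qd = 243 - 3·50 = 93 and Qs = 8·50 - 54 = 346.
Consumer surplus without the control is ½ · (81 - 27) · 162 = 4374.
With the floor, consumers buy 93 units at 50, so CS = ½ · (81 - 50) · 93 = 1441.5.
Change in consumer surplus = 1441.5 - 4374 = -2932.5.

-2932.5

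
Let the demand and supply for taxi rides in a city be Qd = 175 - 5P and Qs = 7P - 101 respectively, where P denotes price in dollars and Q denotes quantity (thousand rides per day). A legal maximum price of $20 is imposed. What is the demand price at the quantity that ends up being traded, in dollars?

In a free market, 175 - 5P = 7P - 101 gives the equilibrium P* = 23, Q* = 60.
Because the ceiling (20) lies below the market-clearing price, it is binding.
At P = 20: Qd = 175 - 5·20 = 75 and Qs = 7·20 - 101 = 39.
Only 39 units reach the market. On the demand curve, the marginal buyer's willingness to pay at Q = 39 is (175 - 39)/5 = 27.2.

27.2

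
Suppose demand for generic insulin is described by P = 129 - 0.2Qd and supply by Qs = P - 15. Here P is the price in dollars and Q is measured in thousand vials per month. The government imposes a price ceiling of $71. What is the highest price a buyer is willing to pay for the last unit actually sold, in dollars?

117.8

Rearranging demand gives Qd = 645 - 5P. Equilibrium: 645 - 5P = P - 15, so 660 = 6P and P* = 110, Q* = 95.
Since 71 < 110, the ceiling is binding.
At P = 71: Qd = 645 - 5·71 = 290 and Qs = 71 - 15 = 56.
Only 56 units reach the market. On the demand curve, the marginal buyer's willingness to pay at Q = 56 is (645 - 56)/5 = 117.8.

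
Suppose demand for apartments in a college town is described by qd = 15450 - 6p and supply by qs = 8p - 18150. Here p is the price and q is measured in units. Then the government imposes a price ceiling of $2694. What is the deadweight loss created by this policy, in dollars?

In a free market, 15450 - 6p = 8p - 18150 gives the equilibrium p* = 2400, q* = 1050.
Since 2694 is above p* = 2400, the ceiling does not bind and the free-market outcome prevails.
Since the control does not bind, no trades are prevented and deadweight loss is zero.

0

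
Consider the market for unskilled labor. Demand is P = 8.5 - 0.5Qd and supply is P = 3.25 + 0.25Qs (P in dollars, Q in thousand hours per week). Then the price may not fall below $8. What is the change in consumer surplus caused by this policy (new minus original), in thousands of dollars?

Rearranging demand gives Qd = 17 - 2P; rearranging supply gives Qs = 4P - 13. Equilibrium: 17 - 2P = 4P - 13, so 30 = 6P and P* = 5, Q* = 7.
Because the floor (8) lies above the market-clearing price, it is binding.
At P = 8: Qd = 17 - 2·8 = 1 and Qs = 4·8 - 13 = 19.
Consumer surplus without the control is ½ · (8.5 - 5) · 7 = 12.25.
With the floor, consumers buy 1 units at 8, so CS = ½ · (8.5 - 8) · 1 = 0.25.
Change in consumer surplus = 0.25 - 12.25 = -12.

-12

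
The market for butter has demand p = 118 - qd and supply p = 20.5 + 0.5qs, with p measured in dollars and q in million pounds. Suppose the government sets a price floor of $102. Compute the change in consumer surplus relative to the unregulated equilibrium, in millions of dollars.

-1984.5

Rearranging demand gives qd = 118 - p; rearranging supply gives qs = 2p - 41. Without the control the market clears where 118 - p = 2p - 41, i.e. p* = 53 and q* = 65.
The floor of 102 is above the equilibrium price 53, so it binds.
At p = 102: qd = 118 - 102 = 16 and qs = 2·102 - 41 = 163.
Consumer surplus without the control is ½ · (118 - 53) · 65 = 2112.5.
With the floor, consumers buy 16 units at 102, so CS = ½ · (118 - 102) · 16 = 128.
Change in consumer surplus = 128 - 2112.5 = -1984.5.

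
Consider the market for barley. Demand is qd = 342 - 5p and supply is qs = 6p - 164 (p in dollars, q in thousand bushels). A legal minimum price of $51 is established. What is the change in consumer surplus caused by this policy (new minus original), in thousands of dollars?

-497.5

In a free market, 342 - 5p = 6p - 164 gives the equilibrium p* = 46, q* = 112.
The floor of 51 is above the equilibrium price 46, so it binds.
At p = 51: qd = 342 - 5·51 = 87 and qs = 6·51 - 164 = 142.
Consumer surplus without the control is ½ · (68.4 - 46) · 112 = 1254.4.
With the floor, consumers buy 87 units at 51, so CS = ½ · (68.4 - 51) · 87 = 756.9.
Change in consumer surplus = 756.9 - 1254.4 = -497.5.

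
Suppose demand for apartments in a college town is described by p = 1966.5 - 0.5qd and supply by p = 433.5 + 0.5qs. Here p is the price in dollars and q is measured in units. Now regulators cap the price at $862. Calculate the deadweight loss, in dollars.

228488

Rearranging demand gives qd = 3933 - 2p; rearranging supply gives qs = 2p - 867. Equilibrium: 3933 - 2p = 2p - 867, so 4800 = 4p and p* = 1200, q* = 1533.
Because the ceiling (862) lies below the market-clearing price, it is binding.
At p = 862: qd = 3933 - 2·862 = 2209 and qs = 2·862 - 867 = 857.
Quantity traded falls to 857. At q = 857 the demand price is (3933 - 857)/2 = 1538 and the supply price is (867 + 857)/2 = 862.
Deadweight loss = ½ · (1538 - 862) · (1533 - 857) = ½ · 676 · 676 = 228488.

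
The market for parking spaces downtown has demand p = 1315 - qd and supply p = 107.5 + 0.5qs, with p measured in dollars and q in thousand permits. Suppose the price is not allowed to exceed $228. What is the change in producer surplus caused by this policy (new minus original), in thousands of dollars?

-147486

Rearranging demand gives qd = 1315 - p; rearranging supply gives qs = 2p - 215. Setting quantity demanded equal to quantity supplied, 1315 - p = 2p - 215, gives p* = 510 and q* = 805.
Since 228 < 510, the ceiling is binding.
At p = 228: qd = 1315 - 228 = 1087 and qs = 2·228 - 215 = 241.
Producer surplus without the control is ½ · (510 - 107.5) · 805 = 162006.25.
With the ceiling, producers sell 241 units at 228, so PS = ½ · (228 - 107.5) · 241 = 14520.25.
Change in producer surplus = 14520.25 - 162006.25 = -147486.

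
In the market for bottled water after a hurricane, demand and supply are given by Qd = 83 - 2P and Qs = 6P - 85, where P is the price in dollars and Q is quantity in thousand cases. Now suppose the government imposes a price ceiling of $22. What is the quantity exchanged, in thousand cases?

41

In a free market, 83 - 2P = 6P - 85 gives the equilibrium P* = 21, Q* = 41.
Since 22 is above P* = 21, the ceiling does not bind and the free-market outcome prevails.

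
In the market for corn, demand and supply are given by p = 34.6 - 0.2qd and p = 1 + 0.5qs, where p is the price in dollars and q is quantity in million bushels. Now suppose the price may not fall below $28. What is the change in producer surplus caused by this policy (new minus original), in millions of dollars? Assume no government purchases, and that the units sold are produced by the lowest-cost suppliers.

42.75

Rearranging demand gives qd = 173 - 5p; rearranging supply gives qs = 2p - 2. Equilibrium: 173 - 5p = 2p - 2, so 175 = 7p and p* = 25, q* = 48.
Because the floor (28) lies above the market-clearing price, it is binding.
At p = 28: qd = 173 - 5·28 = 33 and qs = 2·28 - 2 = 54.
Producer surplus without the control is ½ · (25 - 1) · 48 = 576.
With the floor, 33 units are sold at 28. The supply price at q = 33 is 17.5, so PS = ½ · [(28 - 1) + (28 - 17.5)] · 33 = 618.75.
Change in producer surplus = 618.75 - 576 = 42.75.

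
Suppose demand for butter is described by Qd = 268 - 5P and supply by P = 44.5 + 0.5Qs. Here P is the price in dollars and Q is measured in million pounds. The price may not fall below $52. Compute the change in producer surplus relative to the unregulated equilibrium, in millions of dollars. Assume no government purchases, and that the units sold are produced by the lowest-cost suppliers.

1.75

Rearranging supply gives Qs = 2P - 89. In a free market, 268 - 5P = 2P - 89 gives the equilibrium P* = 51, Q* = 13.
The floor of 52 is above the equilibrium price 51, so it binds.
At P = 52: Qd = 268 - 5·52 = 8 and Qs = 2·52 - 89 = 15.
Producer surplus without the control is ½ · (51 - 44.5) · 13 = 42.25.
With the floor, 8 units are sold at 52. The supply price at Q = 8 is 48.5, so PS = ½ · [(52 - 44.5) + (52 - 48.5)] · 8 = 44.
Change in producer surplus = 44 - 42.25 = 1.75.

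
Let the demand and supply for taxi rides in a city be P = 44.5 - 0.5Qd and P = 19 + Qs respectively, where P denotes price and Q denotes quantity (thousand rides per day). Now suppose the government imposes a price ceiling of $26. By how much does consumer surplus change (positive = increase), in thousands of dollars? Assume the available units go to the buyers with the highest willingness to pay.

45

Rearranging demand gives Qd = 89 - 2P; rearranging supply gives Qs = P - 19. Without the control the market clears where 89 - 2P = P - 19, i.e. P* = 36 and Q* = 17.
The ceiling of 26 is below the equilibrium price 36, so it binds.
At P = 26: Qd = 89 - 2·26 = 37 and Qs = 26 - 19 = 7.
Consumer surplus without the control is ½ · (44.5 - 36) · 17 = 72.25.
With the ceiling, 7 units are sold at 26 (assume they go to the highest-value buyers). The demand price at Q = 7 is 41, so CS = ½ · [(44.5 - 26) + (41 - 26)] · 7 = 117.25.
Change in consumer surplus = 117.25 - 72.25 = 45.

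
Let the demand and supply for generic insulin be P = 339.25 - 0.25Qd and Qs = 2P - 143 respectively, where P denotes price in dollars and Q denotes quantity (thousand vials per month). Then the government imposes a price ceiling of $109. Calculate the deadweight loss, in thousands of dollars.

29821.5

Rearranging demand gives Qd = 1357 - 4P. Equilibrium: 1357 - 4P = 2P - 143, so 1500 = 6P and P* = 250, Q* = 357.
Because the ceiling (109) lies below the market-clearing price, it is binding.
At P = 109: Qd = 1357 - 4·109 = 921 and Qs = 2·109 - 143 = 75.
Quantity traded falls to 75. At Q = 75 the demand price is (1357 - 75)/4 = 320.5 and the supply price is (143 + 75)/2 = 109.
Deadweight loss = ½ · (320.5 - 109) · (357 - 75) = ½ · 211.5 · 282 = 29821.5.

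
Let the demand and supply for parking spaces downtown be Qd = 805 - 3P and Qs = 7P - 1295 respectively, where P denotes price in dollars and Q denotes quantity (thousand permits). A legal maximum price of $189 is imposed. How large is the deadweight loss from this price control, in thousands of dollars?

In a free market, 805 - 3P = 7P - 1295 gives the equilibrium P* = 210, Q* = 175.
Since 189 < 210, the ceiling is binding.
At P = 189: Qd = 805 - 3·189 = 238 and Qs = 7·189 - 1295 = 28.
Quantity traded falls to 28. At Q = 28 the demand price is (805 - 28)/3 = 259 and the supply price is (1295 + 28)/7 = 189.
Deadweight loss = ½ · (259 - 189) · (175 - 28) = ½ · 70 · 147 = 5145.

5145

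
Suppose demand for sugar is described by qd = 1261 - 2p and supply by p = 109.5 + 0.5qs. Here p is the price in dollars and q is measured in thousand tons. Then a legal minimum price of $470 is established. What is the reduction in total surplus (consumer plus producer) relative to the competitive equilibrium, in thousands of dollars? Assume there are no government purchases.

Rearranging supply gives qs = 2p - 219. Without the control the market clears where 1261 - 2p = 2p - 219, i.e. p* = 370 and q* = 521.
Since 470 > 370, the floor is binding.
At p = 470: qd = 1261 - 2·470 = 321 and qs = 2·470 - 219 = 721.
Quantity traded falls to 321. At q = 321 the demand price is (1261 - 321)/2 = 470 and the supply price is (219 + 321)/2 = 270.
Deadweight loss = ½ · (470 - 270) · (521 - 321) = ½ · 200 · 200 = 20000.

20000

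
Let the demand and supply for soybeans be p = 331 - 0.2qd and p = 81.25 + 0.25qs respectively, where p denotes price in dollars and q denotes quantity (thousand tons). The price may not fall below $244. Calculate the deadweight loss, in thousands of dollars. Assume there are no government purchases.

3240

Rearranging demand gives qd = 1655 - 5p; rearranging supply gives qs = 4p - 325. Setting quantity demanded equal to quantity supplied, 1655 - 5p = 4p - 325, gives p* = 220 and q* = 555.
Since 244 > 220, the floor is binding.
At p = 244: qd = 1655 - 5·244 = 435 and qs = 4·244 - 325 = 651.
Quantity traded falls to 435. At q = 435 the demand price is (1655 - 435)/5 = 244 and the supply price is (325 + 435)/4 = 190.
Deadweight loss = ½ · (244 - 190) · (555 - 435) = ½ · 54 · 120 = 3240.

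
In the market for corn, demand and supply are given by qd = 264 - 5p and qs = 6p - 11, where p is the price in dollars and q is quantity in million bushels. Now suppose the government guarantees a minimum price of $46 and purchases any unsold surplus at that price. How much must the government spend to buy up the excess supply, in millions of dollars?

Without the control the market clears where 264 - 5p = 6p - 11, i.e. p* = 25 and q* = 139.
Since 46 > 25, the floor is binding.
At p = 46: qd = 264 - 5·46 = 34 and qs = 6·46 - 11 = 265.
Surplus = qs - qd = 231.
Government expenditure = surplus × support price = 231 × 46 = 10626.

10626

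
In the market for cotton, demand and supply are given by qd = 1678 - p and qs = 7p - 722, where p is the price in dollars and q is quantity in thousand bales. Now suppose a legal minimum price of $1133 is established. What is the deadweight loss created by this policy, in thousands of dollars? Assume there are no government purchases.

In a free market, 1678 - p = 7p - 722 gives the equilibrium p* = 300, q* = 1378.
Since 1133 > 300, the floor is binding.
At p = 1133: qd = 1678 - 1133 = 545 and qs = 7·1133 - 722 = 7209.
Quantity traded falls to 545. At q = 545 the demand price is 1678 - 545 = 1133 and the supply price is (722 + 545)/7 = 181.
Deadweight loss = ½ · (1133 - 181) · (1378 - 545) = ½ · 952 · 833 = 396508.

396508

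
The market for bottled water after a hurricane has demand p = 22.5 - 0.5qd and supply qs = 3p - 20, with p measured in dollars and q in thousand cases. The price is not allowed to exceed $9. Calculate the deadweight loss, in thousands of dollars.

Rearranging demand gives qd = 45 - 2p. In a free market, 45 - 2p = 3p - 20 gives the equilibrium p* = 13, q* = 19.
Since 9 < 13, the ceiling is binding.
At p = 9: qd = 45 - 2·9 = 27 and qs = 3·9 - 20 = 7.
Quantity traded falls to 7. At q = 7 the demand price is (45 - 7)/2 = 19 and the supply price is (20 + 7)/3 = 9.
Deadweight loss = ½ · (19 - 9) · (19 - 7) = ½ · 10 · 12 = 60.

60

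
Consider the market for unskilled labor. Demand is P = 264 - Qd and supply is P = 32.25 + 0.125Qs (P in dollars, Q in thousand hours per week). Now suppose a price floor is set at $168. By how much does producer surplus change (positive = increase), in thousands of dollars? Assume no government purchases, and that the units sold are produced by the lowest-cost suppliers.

Rearranging demand gives Qd = 264 - P; rearranging supply gives Qs = 8P - 258. Setting quantity demanded equal to quantity supplied, 264 - P = 8P - 258, gives P* = 58 and Q* = 206.
The floor of 168 is above the equilibrium price 58, so it binds.
At P = 168: Qd = 264 - 168 = 96 and Qs = 8·168 - 258 = 1086.
Producer surplus without the control is ½ · (58 - 32.25) · 206 = 2652.25.
With the floor, 96 units are sold at 168. The supply price at Q = 96 is 44.25, so PS = ½ · [(168 - 32.25) + (168 - 44.25)] · 96 = 12456.
Change in producer surplus = 12456 - 2652.25 = 9803.75.

9803.75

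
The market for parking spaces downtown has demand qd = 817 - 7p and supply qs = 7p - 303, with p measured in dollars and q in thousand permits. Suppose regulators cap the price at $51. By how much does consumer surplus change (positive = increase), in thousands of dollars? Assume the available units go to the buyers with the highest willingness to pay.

Setting quantity demanded equal to quantity supplied, 817 - 7p = 7p - 303, gives p* = 80 and q* = 257.
Since 51 < 80, the ceiling is binding.
At p = 51: qd = 817 - 7·51 = 460 and qs = 7·51 - 303 = 54.
Consumer surplus without the control is ½ · (817/7 - 80) · 257 = 66049/14.
With the ceiling, 54 units are sold at 51 (assume they go to the highest-value buyers). The demand price at q = 54 is 109, so CS = ½ · [(817/7 - 51) + (109 - 51)] · 54 = 23382/7.
Change in consumer surplus = 23382/7 - 66049/14 = -1377.5.

-1377.5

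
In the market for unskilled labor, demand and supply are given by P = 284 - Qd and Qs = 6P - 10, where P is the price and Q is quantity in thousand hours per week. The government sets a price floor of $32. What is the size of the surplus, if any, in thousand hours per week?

0

Rearranging demand gives Qd = 284 - P. Setting quantity demanded equal to quantity supplied, 284 - P = 6P - 10, gives P* = 42 and Q* = 242.
The floor of 32 is below the equilibrium price 42, so it is not binding; the market clears at P* = 42, Q* = 242.
Since the control does not bind, there is no surplus.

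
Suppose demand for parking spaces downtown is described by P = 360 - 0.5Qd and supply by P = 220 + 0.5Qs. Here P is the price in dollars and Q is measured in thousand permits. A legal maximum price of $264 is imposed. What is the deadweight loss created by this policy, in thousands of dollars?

Rearranging demand gives Qd = 720 - 2P; rearranging supply gives Qs = 2P - 440. Without the control the market clears where 720 - 2P = 2P - 440, i.e. P* = 290 and Q* = 140.
Since 264 < 290, the ceiling is binding.
At P = 264: Qd = 720 - 2·264 = 192 and Qs = 2·264 - 440 = 88.
Quantity traded falls to 88. At Q = 88 the demand price is (720 - 88)/2 = 316 and the supply price is (440 + 88)/2 = 264.
Deadweight loss = ½ · (316 - 264) · (140 - 88) = ½ · 52 · 52 = 1352.

1352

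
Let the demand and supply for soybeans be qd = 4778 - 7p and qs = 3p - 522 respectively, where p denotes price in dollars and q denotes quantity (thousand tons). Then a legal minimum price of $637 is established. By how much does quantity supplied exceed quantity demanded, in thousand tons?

1070

Setting quantity demanded equal to quantity supplied, 4778 - 7p = 3p - 522, gives p* = 530 and q* = 1068.
The floor of 637 is above the equilibrium price 530, so it binds.
At p = 637: qd = 4778 - 7·637 = 319 and qs = 3·637 - 522 = 1389.
Surplus = qs - qd = 1389 - 319 = 1070.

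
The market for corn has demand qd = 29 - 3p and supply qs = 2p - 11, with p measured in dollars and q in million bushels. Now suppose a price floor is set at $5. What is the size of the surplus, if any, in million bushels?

Setting quantity demanded equal to quantity supplied, 29 - 3p = 2p - 11, gives p* = 8 and q* = 5.
The floor of 5 is below the equilibrium price 8, so it is not binding; the market clears at p* = 8, q* = 5.
Since the control does not bind, there is no surplus.

0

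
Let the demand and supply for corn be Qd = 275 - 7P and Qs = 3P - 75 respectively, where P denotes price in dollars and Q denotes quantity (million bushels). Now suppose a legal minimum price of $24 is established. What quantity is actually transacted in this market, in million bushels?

In a free market, 275 - 7P = 3P - 75 gives the equilibrium P* = 35, Q* = 30.
The floor of 24 is below the equilibrium price 35, so it is not binding; the market clears at P* = 35, Q* = 30.

30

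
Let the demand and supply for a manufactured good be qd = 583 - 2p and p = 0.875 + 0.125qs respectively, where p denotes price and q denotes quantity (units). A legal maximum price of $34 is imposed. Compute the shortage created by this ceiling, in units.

250

Rearranging supply gives qs = 8p - 7. In a free market, 583 - 2p = 8p - 7 gives the equilibrium p* = 59, q* = 465.
Since 34 < 59, the ceiling is binding.
At p = 34: qd = 583 - 2·34 = 515 and qs = 8·34 - 7 = 265.
Shortage = qd - qs = 515 - 265 = 250.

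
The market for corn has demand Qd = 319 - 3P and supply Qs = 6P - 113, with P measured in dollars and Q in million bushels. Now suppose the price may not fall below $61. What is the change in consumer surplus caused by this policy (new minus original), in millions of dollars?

In a free market, 319 - 3P = 6P - 113 gives the equilibrium P* = 48, Q* = 175.
Because the floor (61) lies above the market-clearing price, it is binding.
At P = 61: Qd = 319 - 3·61 = 136 and Qs = 6·61 - 113 = 253.
Consumer surplus without the control is ½ · (319/3 - 48) · 175 = 30625/6.
With the floor, consumers buy 136 units at 61, so CS = ½ · (319/3 - 61) · 136 = 9248/3.
Change in consumer surplus = 9248/3 - 30625/6 = -2021.5.

-2021.5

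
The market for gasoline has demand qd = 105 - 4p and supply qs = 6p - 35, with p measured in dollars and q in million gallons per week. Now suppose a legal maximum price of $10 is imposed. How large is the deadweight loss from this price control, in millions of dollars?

In a free market, 105 - 4p = 6p - 35 gives the equilibrium p* = 14, q* = 49.
Because the ceiling (10) lies below the market-clearing price, it is binding.
At p = 10: qd = 105 - 4·10 = 65 and qs = 6·10 - 35 = 25.
Quantity traded falls to 25. At q = 25 the demand price is (105 - 25)/4 = 20 and the supply price is (35 + 25)/6 = 10.
Deadweight loss = ½ · (20 - 10) · (49 - 25) = ½ · 10 · 24 = 120.

120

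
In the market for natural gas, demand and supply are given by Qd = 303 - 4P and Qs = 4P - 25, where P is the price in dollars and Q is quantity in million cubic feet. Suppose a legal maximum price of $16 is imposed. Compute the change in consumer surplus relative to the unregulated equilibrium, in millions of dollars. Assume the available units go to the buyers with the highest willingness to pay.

Equilibrium: 303 - 4P = 4P - 25, so 328 = 8P and P* = 41, Q* = 139.
Since 16 < 41, the ceiling is binding.
At P = 16: Qd = 303 - 4·16 = 239 and Qs = 4·16 - 25 = 39.
Consumer surplus without the control is ½ · (75.75 - 41) · 139 = 2415.125.
With the ceiling, 39 units are sold at 16 (assume they go to the highest-value buyers). The demand price at Q = 39 is 66, so CS = ½ · [(75.75 - 16) + (66 - 16)] · 39 = 2140.125.
Change in consumer surplus = 2140.125 - 2415.125 = -275.

-275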